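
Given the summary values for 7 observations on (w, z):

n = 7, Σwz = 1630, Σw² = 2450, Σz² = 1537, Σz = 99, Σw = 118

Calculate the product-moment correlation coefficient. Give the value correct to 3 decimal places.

-0.155

r = (nΣwz − ΣwΣz) / √[(nΣw² − (Σw)²)(nΣz² − (Σz)²)]
Numerator: 7×1630 − 118×99 = -272
Denominator: √[(17150 − 13924)(10759 − 9801)] = √[3226 × 958] = 1757.9841
r = -272 / 1757.9841 ≈ -0.155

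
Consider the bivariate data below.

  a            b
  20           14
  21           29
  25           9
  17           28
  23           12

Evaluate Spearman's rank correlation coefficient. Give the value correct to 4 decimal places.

Rank a: 2, 3, 5, 1, 4
Rank b: 3, 5, 1, 4, 2
d = rank(a) − rank(b): -1, -2, 4, -3, 2; Σd² = 34
ρ = 1 − 6Σd² / [n(n²−1)] = 1 − 6×34 / (5×24) = 1 − 204/120 ≈ -0.7000

-0.7000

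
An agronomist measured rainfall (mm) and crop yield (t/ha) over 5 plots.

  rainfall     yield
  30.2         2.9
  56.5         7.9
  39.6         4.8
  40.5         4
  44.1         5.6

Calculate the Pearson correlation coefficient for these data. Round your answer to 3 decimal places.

0.977

n = 5, Σx = 210.9, Σy = 25.2, Σx² = 9257.51, Σy² = 141.22, Σxy = 1132.97
nΣxy − ΣxΣy = 5664.85 − 5314.68 = 350.17
nΣx² − (Σx)² = 46287.55 − 44478.81 = 1808.74; nΣy² − (Σy)² = 706.1 − 635.04 = 71.06
r = 350.17 / √(1808.74 × 71.06) = 350.17 / 358.5095 ≈ 0.977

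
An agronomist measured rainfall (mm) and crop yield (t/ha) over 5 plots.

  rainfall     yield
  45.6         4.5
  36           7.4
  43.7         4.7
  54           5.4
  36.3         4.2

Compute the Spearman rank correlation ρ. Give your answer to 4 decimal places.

-0.1000

Rank rainfall: 4, 1, 3, 5, 2
Rank yield: 2, 5, 3, 4, 1
d = rank(rainfall) − rank(yield): 2, -4, 0, 1, 1; Σd² = 22
ρ = 1 − 6Σd² / [n(n²−1)] = 1 − 6×22 / (5×24) = 1 − 132/120 ≈ -0.1000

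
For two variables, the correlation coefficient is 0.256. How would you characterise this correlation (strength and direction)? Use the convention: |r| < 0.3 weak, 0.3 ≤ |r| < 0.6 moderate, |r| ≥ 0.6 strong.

r = 0.256 > 0 so the relationship is positive.
|r| = 0.256, which falls in the weak range.

weak positive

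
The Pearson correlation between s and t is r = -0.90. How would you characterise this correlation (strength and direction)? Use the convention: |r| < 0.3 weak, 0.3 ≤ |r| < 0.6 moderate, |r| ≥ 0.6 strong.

strong negative

r = -0.90 < 0 so the relationship is negative.
|r| = 0.90, which falls in the strong range.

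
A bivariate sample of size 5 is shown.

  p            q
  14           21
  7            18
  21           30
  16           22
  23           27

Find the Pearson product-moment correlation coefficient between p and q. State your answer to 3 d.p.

0.916

n = 5, Σp = 81, Σq = 118, Σp² = 1471, Σq² = 2878, Σpq = 2023
nΣpq − ΣpΣq = 10115 − 9558 = 557
nΣp² − (Σp)² = 7355 − 6561 = 794; nΣq² − (Σq)² = 14390 − 13924 = 466
r = 557 / √(794 × 466) = 557 / 608.2795 ≈ 0.916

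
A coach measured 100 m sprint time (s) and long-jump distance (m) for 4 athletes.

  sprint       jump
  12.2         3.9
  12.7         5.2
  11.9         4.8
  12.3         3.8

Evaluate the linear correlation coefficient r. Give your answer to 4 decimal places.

n = 4, Σx = 49.1, Σy = 17.7, Σx² = 603.03, Σy² = 79.73, Σxy = 217.48
nΣxy − ΣxΣy = 869.92 − 869.07 = 0.85
nΣx² − (Σx)² = 2412.12 − 2410.81 = 1.31; nΣy² − (Σy)² = 318.92 − 313.29 = 5.63
r = 0.85 / √(1.31 × 5.63) = 0.85 / 2.7158 ≈ 0.3130

0.3130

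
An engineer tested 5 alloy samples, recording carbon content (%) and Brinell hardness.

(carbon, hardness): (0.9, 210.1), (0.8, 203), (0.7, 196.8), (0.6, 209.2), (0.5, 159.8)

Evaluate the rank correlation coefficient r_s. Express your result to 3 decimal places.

Rank carbon: 5, 4, 3, 2, 1
Rank hardness: 5, 3, 2, 4, 1
d = rank(carbon) − rank(hardness): 0, 1, 1, -2, 0; Σd² = 6
ρ = 1 − 6Σd² / [n(n²−1)] = 1 − 6×6 / (5×24) = 1 − 36/120 ≈ 0.700

0.700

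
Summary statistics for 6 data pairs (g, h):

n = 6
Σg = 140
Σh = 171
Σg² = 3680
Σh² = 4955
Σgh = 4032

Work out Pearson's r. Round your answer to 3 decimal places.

r = (nΣgh − ΣgΣh) / √[(nΣg² − (Σg)²)(nΣh² − (Σh)²)]
Numerator: 6×4032 − 140×171 = 252
Denominator: √[(22080 − 19600)(29730 − 29241)] = √[2480 × 489] = 1101.2357
r = 252 / 1101.2357 ≈ 0.229

0.229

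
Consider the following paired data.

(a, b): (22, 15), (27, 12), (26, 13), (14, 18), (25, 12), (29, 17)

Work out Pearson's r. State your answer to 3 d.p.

n = 6, Σa = 143, Σb = 87, Σa² = 3551, Σb² = 1295, Σab = 2037
nΣab − ΣaΣb = 12222 − 12441 = -219
nΣa² − (Σa)² = 21306 − 20449 = 857; nΣb² − (Σb)² = 7770 − 7569 = 201
r = -219 / √(857 × 201) = -219 / 415.0386 ≈ -0.528

-0.528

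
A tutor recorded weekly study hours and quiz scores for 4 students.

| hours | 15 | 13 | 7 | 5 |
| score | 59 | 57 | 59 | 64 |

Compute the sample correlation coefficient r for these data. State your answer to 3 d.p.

-0.727

n = 4, Σx = 40, Σy = 239, Σx² = 468, Σy² = 14307, Σxy = 2359
nΣxy − ΣxΣy = 9436 − 9560 = -124
nΣx² − (Σx)² = 1872 − 1600 = 272; nΣy² − (Σy)² = 57228 − 57121 = 107
r = -124 / √(272 × 107) = -124 / 170.5989 ≈ -0.727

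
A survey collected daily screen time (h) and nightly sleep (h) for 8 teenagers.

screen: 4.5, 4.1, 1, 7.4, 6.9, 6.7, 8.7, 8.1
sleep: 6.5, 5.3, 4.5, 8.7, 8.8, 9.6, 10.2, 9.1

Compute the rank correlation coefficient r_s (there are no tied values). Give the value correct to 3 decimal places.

0.833

Rank screen: 3, 2, 1, 6, 5, 4, 8, 7
Rank sleep: 3, 2, 1, 4, 5, 7, 8, 6
d = rank(screen) − rank(sleep): 0, 0, 0, 2, 0, -3, 0, 1; Σd² = 14
ρ = 1 − 6Σd² / [n(n²−1)] = 1 − 6×14 / (8×63) = 1 − 84/504 ≈ 0.833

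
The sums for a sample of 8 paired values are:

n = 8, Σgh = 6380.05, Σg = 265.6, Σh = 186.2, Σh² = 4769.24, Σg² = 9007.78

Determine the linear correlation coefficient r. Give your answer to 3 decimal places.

0.689

r = (nΣgh − ΣgΣh) / √[(nΣg² − (Σg)²)(nΣh² − (Σh)²)]
Numerator: 8×6380.05 − 265.6×186.2 = 1585.68
Denominator: √[(72062.24 − 70543.36)(38153.92 − 34670.44)] = √[1518.88 × 3483.48] = 2300.2148
r = 1585.68 / 2300.2148 ≈ 0.689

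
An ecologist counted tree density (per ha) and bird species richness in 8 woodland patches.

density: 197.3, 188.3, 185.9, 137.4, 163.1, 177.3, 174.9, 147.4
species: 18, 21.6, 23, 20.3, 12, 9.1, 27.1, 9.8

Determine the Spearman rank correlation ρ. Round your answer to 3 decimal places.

0.214

Rank density: 8, 7, 6, 1, 3, 5, 4, 2
Rank species: 4, 6, 7, 5, 3, 1, 8, 2
d = rank(density) − rank(species): 4, 1, -1, -4, 0, 4, -4, 0; Σd² = 66
ρ = 1 − 6Σd² / [n(n²−1)] = 1 − 6×66 / (8×63) = 1 − 396/504 ≈ 0.214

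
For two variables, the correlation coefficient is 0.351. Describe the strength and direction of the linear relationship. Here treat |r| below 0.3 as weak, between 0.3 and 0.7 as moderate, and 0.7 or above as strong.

moderate positive

r = 0.351 > 0 so the relationship is positive.
|r| = 0.351, which falls in the moderate range.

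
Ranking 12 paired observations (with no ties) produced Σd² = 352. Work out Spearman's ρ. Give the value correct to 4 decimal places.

-0.2308

ρ = 1 − 6Σd² / [n(n²−1)] = 1 − 6×352 / (12×143)
  = 1 − 2112/1716 = 1 − 1.23077 ≈ -0.2308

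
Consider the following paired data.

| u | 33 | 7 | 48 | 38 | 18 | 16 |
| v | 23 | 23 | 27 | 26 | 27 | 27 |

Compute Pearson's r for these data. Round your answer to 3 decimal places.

0.275

n = 6, Σu = 160, Σv = 153, Σu² = 5466, Σv² = 3921, Σuv = 4122
nΣuv − ΣuΣv = 24732 − 24480 = 252
nΣu² − (Σu)² = 32796 − 25600 = 7196; nΣv² − (Σv)² = 23526 − 23409 = 117
r = 252 / √(7196 × 117) = 252 / 917.5685 ≈ 0.275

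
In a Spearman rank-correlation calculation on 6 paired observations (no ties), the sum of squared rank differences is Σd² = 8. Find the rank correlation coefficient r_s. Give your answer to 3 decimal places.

0.771

ρ = 1 − 6Σd² / [n(n²−1)] = 1 − 6×8 / (6×35)
  = 1 − 48/210 = 1 − 0.2286 ≈ 0.771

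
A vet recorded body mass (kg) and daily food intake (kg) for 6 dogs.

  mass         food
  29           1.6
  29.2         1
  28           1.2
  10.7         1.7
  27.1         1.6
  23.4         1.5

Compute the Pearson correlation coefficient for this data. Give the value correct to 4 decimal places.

-0.5581

n = 6, Σx = 147.4, Σy = 8.6, Σx² = 3874.1, Σy² = 12.7, Σxy = 205.85
nΣxy − ΣxΣy = 1235.1 − 1267.64 = -32.54
nΣx² − (Σx)² = 23244.6 − 21726.76 = 1517.84; nΣy² − (Σy)² = 76.2 − 73.96 = 2.24
r = -32.54 / √(1517.84 × 2.24) = -32.54 / 58.3092 ≈ -0.5581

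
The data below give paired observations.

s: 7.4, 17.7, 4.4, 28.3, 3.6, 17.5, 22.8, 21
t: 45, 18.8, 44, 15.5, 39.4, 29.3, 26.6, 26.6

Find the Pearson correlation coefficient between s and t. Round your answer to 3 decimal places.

-0.903

n = 8, Σs = 122.7, Σt = 245.2, Σs² = 2468.35, Σt² = 8380.66, Σst = 3117.68
nΣst − ΣsΣt = 24941.44 − 30086.04 = -5144.6
nΣs² − (Σs)² = 19746.8 − 15055.29 = 4691.51; nΣt² − (Σt)² = 67045.28 − 60123.04 = 6922.24
r = -5144.6 / √(4691.51 × 6922.24) = -5144.6 / 5698.7506 ≈ -0.903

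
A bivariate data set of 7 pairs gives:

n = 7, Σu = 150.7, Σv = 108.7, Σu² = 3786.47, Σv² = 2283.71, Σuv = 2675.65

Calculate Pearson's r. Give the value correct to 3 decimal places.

r = (nΣuv − ΣuΣv) / √[(nΣu² − (Σu)²)(nΣv² − (Σv)²)]
Numerator: 7×2675.65 − 150.7×108.7 = 2348.46
Denominator: √[(26505.29 − 22710.49)(15985.97 − 11815.69)] = √[3794.8 × 4170.28] = 3978.1124
r = 2348.46 / 3978.1124 ≈ 0.590

0.590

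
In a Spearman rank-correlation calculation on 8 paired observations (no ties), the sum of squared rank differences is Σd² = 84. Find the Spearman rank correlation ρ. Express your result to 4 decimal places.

ρ = 1 − 6Σd² / [n(n²−1)] = 1 − 6×84 / (8×63)
  = 1 − 504/504 = 1 − 1.00000 ≈ 0.0000

0.0000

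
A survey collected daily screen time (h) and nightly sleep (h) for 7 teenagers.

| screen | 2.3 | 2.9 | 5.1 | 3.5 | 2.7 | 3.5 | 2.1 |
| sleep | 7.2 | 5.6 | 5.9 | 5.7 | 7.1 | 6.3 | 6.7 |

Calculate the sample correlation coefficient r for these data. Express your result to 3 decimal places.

-0.592

n = 7, Σx = 22.1, Σy = 44.5, Σx² = 75.91, Σy² = 285.49, Σxy = 138.13
nΣxy − ΣxΣy = 966.91 − 983.45 = -16.54
nΣx² − (Σx)² = 531.37 − 488.41 = 42.96; nΣy² − (Σy)² = 1998.43 − 1980.25 = 18.18
r = -16.54 / √(42.96 × 18.18) = -16.54 / 27.9466 ≈ -0.592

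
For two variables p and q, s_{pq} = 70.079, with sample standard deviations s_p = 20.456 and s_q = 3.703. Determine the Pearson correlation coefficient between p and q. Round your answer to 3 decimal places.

r = Cov(p,q) / (s_p · s_q) = 70.079 / (20.456 × 3.703)
  = 70.079 / 75.7486 ≈ 0.925

0.925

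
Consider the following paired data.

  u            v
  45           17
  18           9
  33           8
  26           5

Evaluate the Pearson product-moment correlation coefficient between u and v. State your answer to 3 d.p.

0.747

n = 4, Σu = 122, Σv = 39, Σu² = 4114, Σv² = 459, Σuv = 1321
nΣuv − ΣuΣv = 5284 − 4758 = 526
nΣu² − (Σu)² = 16456 − 14884 = 1572; nΣv² − (Σv)² = 1836 − 1521 = 315
r = 526 / √(1572 × 315) = 526 / 703.6903 ≈ 0.747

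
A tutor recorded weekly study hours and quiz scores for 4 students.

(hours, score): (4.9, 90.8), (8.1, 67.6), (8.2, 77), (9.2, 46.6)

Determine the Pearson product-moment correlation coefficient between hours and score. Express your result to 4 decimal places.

-0.8712

n = 4, Σx = 30.4, Σy = 282, Σx² = 241.5, Σy² = 20914.96, Σxy = 2052.6
nΣxy − ΣxΣy = 8210.4 − 8572.8 = -362.4
nΣx² − (Σx)² = 966 − 924.16 = 41.84; nΣy² − (Σy)² = 83659.84 − 79524 = 4135.84
r = -362.4 / √(41.84 × 4135.84) = -362.4 / 415.9850 ≈ -0.8712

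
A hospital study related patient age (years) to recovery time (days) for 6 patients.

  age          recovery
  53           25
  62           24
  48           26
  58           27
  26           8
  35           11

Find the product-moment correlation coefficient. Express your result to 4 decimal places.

0.9146

n = 6, Σx = 282, Σy = 121, Σx² = 14222, Σy² = 2791, Σxy = 6220
nΣxy − ΣxΣy = 37320 − 34122 = 3198
nΣx² − (Σx)² = 85332 − 79524 = 5808; nΣy² − (Σy)² = 16746 − 14641 = 2105
r = 3198 / √(5808 × 2105) = 3198 / 3496.5469 ≈ 0.9146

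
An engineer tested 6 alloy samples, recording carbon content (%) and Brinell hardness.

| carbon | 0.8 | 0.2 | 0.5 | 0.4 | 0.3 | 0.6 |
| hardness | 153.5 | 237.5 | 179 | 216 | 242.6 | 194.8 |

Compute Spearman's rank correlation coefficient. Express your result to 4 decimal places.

-0.8857

Rank carbon: 6, 1, 4, 3, 2, 5
Rank hardness: 1, 5, 2, 4, 6, 3
d = rank(carbon) − rank(hardness): 5, -4, 2, -1, -4, 2; Σd² = 66
ρ = 1 − 6Σd² / [n(n²−1)] = 1 − 6×66 / (6×35) = 1 − 396/210 ≈ -0.8857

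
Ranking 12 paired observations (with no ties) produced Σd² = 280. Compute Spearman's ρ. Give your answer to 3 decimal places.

ρ = 1 − 6Σd² / [n(n²−1)] = 1 − 6×280 / (12×143)
  = 1 − 1680/1716 = 1 − 0.9790 ≈ 0.021

0.021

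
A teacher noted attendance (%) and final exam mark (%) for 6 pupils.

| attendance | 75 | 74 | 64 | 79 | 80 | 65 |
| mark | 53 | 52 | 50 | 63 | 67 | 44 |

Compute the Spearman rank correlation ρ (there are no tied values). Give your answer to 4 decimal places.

0.9429

Rank attendance: 4, 3, 1, 5, 6, 2
Rank mark: 4, 3, 2, 5, 6, 1
d = rank(attendance) − rank(mark): 0, 0, -1, 0, 0, 1; Σd² = 2
ρ = 1 − 6Σd² / [n(n²−1)] = 1 − 6×2 / (6×35) = 1 − 12/210 ≈ 0.9429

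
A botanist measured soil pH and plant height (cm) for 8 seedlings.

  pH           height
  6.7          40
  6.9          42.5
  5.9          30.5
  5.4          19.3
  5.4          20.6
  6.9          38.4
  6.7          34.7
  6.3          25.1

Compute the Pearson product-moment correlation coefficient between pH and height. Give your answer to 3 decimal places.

n = 8, Σx = 50.2, Σy = 251.1, Σx² = 317.82, Σy² = 8442.01, Σxy = 1612.24
nΣxy − ΣxΣy = 12897.92 − 12605.22 = 292.7
nΣx² − (Σx)² = 2542.56 − 2520.04 = 22.52; nΣy² − (Σy)² = 67536.08 − 63051.21 = 4484.87
r = 292.7 / √(22.52 × 4484.87) = 292.7 / 317.8038 ≈ 0.921

0.921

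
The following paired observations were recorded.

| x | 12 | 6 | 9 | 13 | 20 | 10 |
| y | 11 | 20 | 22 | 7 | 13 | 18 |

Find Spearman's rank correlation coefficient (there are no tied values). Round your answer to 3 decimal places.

Rank x: 4, 1, 2, 5, 6, 3
Rank y: 2, 5, 6, 1, 3, 4
d = rank(x) − rank(y): 2, -4, -4, 4, 3, -1; Σd² = 62
ρ = 1 − 6Σd² / [n(n²−1)] = 1 − 6×62 / (6×35) = 1 − 372/210 ≈ -0.771

-0.771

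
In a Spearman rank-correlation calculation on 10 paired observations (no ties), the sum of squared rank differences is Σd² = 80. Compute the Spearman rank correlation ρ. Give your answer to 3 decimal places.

0.515

ρ = 1 − 6Σd² / [n(n²−1)] = 1 − 6×80 / (10×99)
  = 1 − 480/990 = 1 − 0.4848 ≈ 0.515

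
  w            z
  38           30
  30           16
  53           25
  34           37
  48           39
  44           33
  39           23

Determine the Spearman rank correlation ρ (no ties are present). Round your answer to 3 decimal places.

0.321

Rank w: 3, 1, 7, 2, 6, 5, 4
Rank z: 4, 1, 3, 6, 7, 5, 2
d = rank(w) − rank(z): -1, 0, 4, -4, -1, 0, 2; Σd² = 38
ρ = 1 − 6Σd² / [n(n²−1)] = 1 − 6×38 / (7×48) = 1 − 228/336 ≈ 0.321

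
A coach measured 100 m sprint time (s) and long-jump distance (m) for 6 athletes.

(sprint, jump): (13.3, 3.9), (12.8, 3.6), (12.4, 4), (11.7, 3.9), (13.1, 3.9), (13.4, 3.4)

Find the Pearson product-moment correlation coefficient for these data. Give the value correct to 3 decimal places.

-0.472

n = 6, Σx = 76.7, Σy = 22.7, Σx² = 982.55, Σy² = 86.15, Σxy = 289.83
nΣxy − ΣxΣy = 1738.98 − 1741.09 = -2.11
nΣx² − (Σx)² = 5895.3 − 5882.89 = 12.41; nΣy² − (Σy)² = 516.9 − 515.29 = 1.61
r = -2.11 / √(12.41 × 1.61) = -2.11 / 4.4699 ≈ -0.472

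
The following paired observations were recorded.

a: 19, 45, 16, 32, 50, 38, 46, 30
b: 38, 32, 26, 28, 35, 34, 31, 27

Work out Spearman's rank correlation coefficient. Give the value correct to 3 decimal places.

Rank a: 2, 6, 1, 4, 8, 5, 7, 3
Rank b: 8, 5, 1, 3, 7, 6, 4, 2
d = rank(a) − rank(b): -6, 1, 0, 1, 1, -1, 3, 1; Σd² = 50
ρ = 1 − 6Σd² / [n(n²−1)] = 1 − 6×50 / (8×63) = 1 − 300/504 ≈ 0.405

0.405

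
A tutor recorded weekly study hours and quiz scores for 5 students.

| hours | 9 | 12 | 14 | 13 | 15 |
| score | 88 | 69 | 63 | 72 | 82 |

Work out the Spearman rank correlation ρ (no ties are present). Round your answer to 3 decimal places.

Rank hours: 1, 2, 4, 3, 5
Rank score: 5, 2, 1, 3, 4
d = rank(hours) − rank(score): -4, 0, 3, 0, 1; Σd² = 26
ρ = 1 − 6Σd² / [n(n²−1)] = 1 − 6×26 / (5×24) = 1 − 156/120 ≈ -0.300

-0.300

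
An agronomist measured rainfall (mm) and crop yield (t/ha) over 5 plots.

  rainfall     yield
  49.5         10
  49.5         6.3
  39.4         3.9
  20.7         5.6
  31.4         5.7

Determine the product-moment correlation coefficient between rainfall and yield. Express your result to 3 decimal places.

0.497

n = 5, Σx = 190.5, Σy = 31.5, Σx² = 7867.31, Σy² = 218.75, Σxy = 1255.41
nΣxy − ΣxΣy = 6277.05 − 6000.75 = 276.3
nΣx² − (Σx)² = 39336.55 − 36290.25 = 3046.3; nΣy² − (Σy)² = 1093.75 − 992.25 = 101.5
r = 276.3 / √(3046.3 × 101.5) = 276.3 / 556.0571 ≈ 0.497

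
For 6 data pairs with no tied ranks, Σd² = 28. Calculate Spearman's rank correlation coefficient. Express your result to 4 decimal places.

0.2000

ρ = 1 − 6Σd² / [n(n²−1)] = 1 − 6×28 / (6×35)
  = 1 − 168/210 = 1 − 0.80000 ≈ 0.2000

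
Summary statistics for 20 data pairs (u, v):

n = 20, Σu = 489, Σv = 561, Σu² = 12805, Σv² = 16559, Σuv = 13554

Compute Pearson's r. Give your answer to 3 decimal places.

-0.194

r = (nΣuv − ΣuΣv) / √[(nΣu² − (Σu)²)(nΣv² − (Σv)²)]
Numerator: 20×13554 − 489×561 = -3249
Denominator: √[(256100 − 239121)(331180 − 314721)] = √[16979 × 16459] = 16716.9782
r = -3249 / 16716.9782 ≈ -0.194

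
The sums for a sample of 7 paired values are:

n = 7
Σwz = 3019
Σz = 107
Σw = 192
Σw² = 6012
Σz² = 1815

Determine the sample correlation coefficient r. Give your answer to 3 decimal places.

0.230

r = (nΣwz − ΣwΣz) / √[(nΣw² − (Σw)²)(nΣz² − (Σz)²)]
Numerator: 7×3019 − 192×107 = 589
Denominator: √[(42084 − 36864)(12705 − 11449)] = √[5220 × 1256] = 2560.5312
r = 589 / 2560.5312 ≈ 0.230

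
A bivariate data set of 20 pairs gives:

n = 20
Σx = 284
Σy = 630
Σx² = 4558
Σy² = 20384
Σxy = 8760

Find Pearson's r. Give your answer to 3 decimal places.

-0.350

r = (nΣxy − ΣxΣy) / √[(nΣx² − (Σx)²)(nΣy² − (Σy)²)]
Numerator: 20×8760 − 284×630 = -3720
Denominator: √[(91160 − 80656)(407680 − 396900)] = √[10504 × 10780] = 10641.1052
r = -3720 / 10641.1052 ≈ -0.350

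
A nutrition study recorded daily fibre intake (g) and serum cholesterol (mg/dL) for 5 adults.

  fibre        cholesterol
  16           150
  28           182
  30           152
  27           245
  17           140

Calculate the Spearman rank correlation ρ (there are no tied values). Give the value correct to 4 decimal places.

0.5000

Rank fibre: 1, 4, 5, 3, 2
Rank cholesterol: 2, 4, 3, 5, 1
d = rank(fibre) − rank(cholesterol): -1, 0, 2, -2, 1; Σd² = 10
ρ = 1 − 6Σd² / [n(n²−1)] = 1 − 6×10 / (5×24) = 1 − 60/120 ≈ 0.5000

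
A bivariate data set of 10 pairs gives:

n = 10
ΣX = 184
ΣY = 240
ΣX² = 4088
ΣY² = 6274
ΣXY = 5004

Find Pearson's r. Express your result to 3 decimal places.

r = (nΣXY − ΣXΣY) / √[(nΣX² − (ΣX)²)(nΣY² − (ΣY)²)]
Numerator: 10×5004 − 184×240 = 5880
Denominator: √[(40880 − 33856)(62740 − 57600)] = √[7024 × 5140] = 6008.6072
r = 5880 / 6008.6072 ≈ 0.979

0.979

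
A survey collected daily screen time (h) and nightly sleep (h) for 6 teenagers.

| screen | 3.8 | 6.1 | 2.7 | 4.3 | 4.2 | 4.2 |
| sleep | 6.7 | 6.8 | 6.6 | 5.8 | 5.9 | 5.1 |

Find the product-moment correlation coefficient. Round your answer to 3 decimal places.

0.083

n = 6, Σx = 25.3, Σy = 36.9, Σx² = 112.71, Σy² = 229.15, Σxy = 155.9
nΣxy − ΣxΣy = 935.4 − 933.57 = 1.83
nΣx² − (Σx)² = 676.26 − 640.09 = 36.17; nΣy² − (Σy)² = 1374.9 − 1361.61 = 13.29
r = 1.83 / √(36.17 × 13.29) = 1.83 / 21.9249 ≈ 0.083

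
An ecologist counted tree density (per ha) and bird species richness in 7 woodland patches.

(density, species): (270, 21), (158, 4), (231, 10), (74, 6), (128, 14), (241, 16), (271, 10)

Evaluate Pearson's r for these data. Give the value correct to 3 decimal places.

0.564

n = 7, Σx = 1373, Σy = 81, Σx² = 304607, Σy² = 1145, Σxy = 17414
nΣxy − ΣxΣy = 121898 − 111213 = 10685
nΣx² − (Σx)² = 2132249 − 1885129 = 247120; nΣy² − (Σy)² = 8015 − 6561 = 1454
r = 10685 / √(247120 × 1454) = 10685 / 18955.5396 ≈ 0.564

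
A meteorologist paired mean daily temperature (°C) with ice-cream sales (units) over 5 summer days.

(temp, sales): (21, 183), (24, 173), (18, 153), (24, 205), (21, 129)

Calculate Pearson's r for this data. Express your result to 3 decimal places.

n = 5, Σx = 108, Σy = 843, Σx² = 2358, Σy² = 145493, Σxy = 18378
nΣxy − ΣxΣy = 91890 − 91044 = 846
nΣx² − (Σx)² = 11790 − 11664 = 126; nΣy² − (Σy)² = 727465 − 710649 = 16816
r = 846 / √(126 × 16816) = 846 / 1455.6153 ≈ 0.581

0.581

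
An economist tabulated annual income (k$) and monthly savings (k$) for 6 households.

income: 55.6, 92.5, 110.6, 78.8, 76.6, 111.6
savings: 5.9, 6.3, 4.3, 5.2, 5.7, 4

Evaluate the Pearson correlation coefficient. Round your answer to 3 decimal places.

n = 6, Σx = 525.7, Σy = 31.4, Σx² = 48411.53, Σy² = 168.52, Σxy = 2679.15
nΣxy − ΣxΣy = 16074.9 − 16506.98 = -432.08
nΣx² − (Σx)² = 290469.18 − 276360.49 = 14108.69; nΣy² − (Σy)² = 1011.12 − 985.96 = 25.16
r = -432.08 / √(14108.69 × 25.16) = -432.08 / 595.7975 ≈ -0.725

-0.725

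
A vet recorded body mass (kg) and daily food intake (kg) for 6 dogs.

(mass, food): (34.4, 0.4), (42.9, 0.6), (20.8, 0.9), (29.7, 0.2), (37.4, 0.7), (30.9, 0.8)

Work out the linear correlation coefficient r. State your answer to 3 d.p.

-0.265

n = 6, Σx = 196.1, Σy = 3.6, Σx² = 6692.07, Σy² = 2.5, Σxy = 115.06
nΣxy − ΣxΣy = 690.36 − 705.96 = -15.6
nΣx² − (Σx)² = 40152.42 − 38455.21 = 1697.21; nΣy² − (Σy)² = 15 − 12.96 = 2.04
r = -15.6 / √(1697.21 × 2.04) = -15.6 / 58.8414 ≈ -0.265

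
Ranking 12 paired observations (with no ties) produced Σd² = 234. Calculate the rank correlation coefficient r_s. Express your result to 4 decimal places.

ρ = 1 − 6Σd² / [n(n²−1)] = 1 − 6×234 / (12×143)
  = 1 − 1404/1716 = 1 − 0.81818 ≈ 0.1818

0.1818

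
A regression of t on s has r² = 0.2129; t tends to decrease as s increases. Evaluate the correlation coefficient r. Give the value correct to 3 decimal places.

|r| = √0.2129 = 0.461
The association is negative, so r = −0.461.

-0.461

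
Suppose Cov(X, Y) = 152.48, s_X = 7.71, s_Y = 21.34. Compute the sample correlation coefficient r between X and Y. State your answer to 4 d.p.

0.9268

r = Cov(X,Y) / (s_X · s_Y) = 152.48 / (7.71 × 21.34)
  = 152.48 / 164.5314 ≈ 0.9268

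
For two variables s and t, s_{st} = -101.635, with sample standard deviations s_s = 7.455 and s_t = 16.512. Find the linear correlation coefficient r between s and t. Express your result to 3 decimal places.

r = Cov(s,t) / (s_s · s_t) = -101.635 / (7.455 × 16.512)
  = -101.635 / 123.0970 ≈ -0.826

-0.826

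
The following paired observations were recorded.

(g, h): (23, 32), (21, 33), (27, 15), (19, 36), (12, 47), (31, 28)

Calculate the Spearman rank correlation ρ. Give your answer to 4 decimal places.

-0.9429

Rank g: 4, 3, 5, 2, 1, 6
Rank h: 3, 4, 1, 5, 6, 2
d = rank(g) − rank(h): 1, -1, 4, -3, -5, 4; Σd² = 68
ρ = 1 − 6Σd² / [n(n²−1)] = 1 − 6×68 / (6×35) = 1 − 408/210 ≈ -0.9429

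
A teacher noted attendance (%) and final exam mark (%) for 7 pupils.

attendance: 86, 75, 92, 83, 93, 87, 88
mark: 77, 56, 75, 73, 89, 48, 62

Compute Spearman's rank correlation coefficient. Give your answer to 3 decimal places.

Rank attendance: 3, 1, 6, 2, 7, 4, 5
Rank mark: 6, 2, 5, 4, 7, 1, 3
d = rank(attendance) − rank(mark): -3, -1, 1, -2, 0, 3, 2; Σd² = 28
ρ = 1 − 6Σd² / [n(n²−1)] = 1 − 6×28 / (7×48) = 1 − 168/336 ≈ 0.500

0.500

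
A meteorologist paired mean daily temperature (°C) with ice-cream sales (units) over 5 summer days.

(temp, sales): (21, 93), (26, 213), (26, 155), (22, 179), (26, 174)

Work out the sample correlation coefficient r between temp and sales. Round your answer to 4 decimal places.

n = 5, Σx = 121, Σy = 814, Σx² = 2953, Σy² = 140360, Σxy = 19983
nΣxy − ΣxΣy = 99915 − 98494 = 1421
nΣx² − (Σx)² = 14765 − 14641 = 124; nΣy² − (Σy)² = 701800 − 662596 = 39204
r = 1421 / √(124 × 39204) = 1421 / 2204.8347 ≈ 0.6445

0.6445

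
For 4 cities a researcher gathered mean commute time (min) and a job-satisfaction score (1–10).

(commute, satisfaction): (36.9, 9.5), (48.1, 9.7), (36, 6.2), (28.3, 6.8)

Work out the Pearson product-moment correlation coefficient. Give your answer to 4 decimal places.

0.6984

n = 4, Σx = 149.3, Σy = 32.2, Σx² = 5772.11, Σy² = 269.02, Σxy = 1232.76
nΣxy − ΣxΣy = 4931.04 − 4807.46 = 123.58
nΣx² − (Σx)² = 23088.44 − 22290.49 = 797.95; nΣy² − (Σy)² = 1076.08 − 1036.84 = 39.24
r = 123.58 / √(797.95 × 39.24) = 123.58 / 176.9507 ≈ 0.6984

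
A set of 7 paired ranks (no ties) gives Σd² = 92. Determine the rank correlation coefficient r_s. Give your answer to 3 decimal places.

ρ = 1 − 6Σd² / [n(n²−1)] = 1 − 6×92 / (7×48)
  = 1 − 552/336 = 1 − 1.6429 ≈ -0.643

-0.643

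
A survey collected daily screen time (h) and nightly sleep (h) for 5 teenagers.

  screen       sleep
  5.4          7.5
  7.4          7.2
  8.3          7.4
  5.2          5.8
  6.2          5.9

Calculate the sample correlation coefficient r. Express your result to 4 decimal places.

n = 5, Σx = 32.5, Σy = 33.8, Σx² = 218.29, Σy² = 231.3, Σxy = 221.94
nΣxy − ΣxΣy = 1109.7 − 1098.5 = 11.2
nΣx² − (Σx)² = 1091.45 − 1056.25 = 35.2; nΣy² − (Σy)² = 1156.5 − 1142.44 = 14.06
r = 11.2 / √(35.2 × 14.06) = 11.2 / 22.2466 ≈ 0.5034

0.5034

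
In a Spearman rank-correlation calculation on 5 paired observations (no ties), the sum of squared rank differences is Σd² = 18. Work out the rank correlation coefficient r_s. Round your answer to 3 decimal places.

ρ = 1 − 6Σd² / [n(n²−1)] = 1 − 6×18 / (5×24)
  = 1 − 108/120 = 1 − 0.9000 ≈ 0.100

0.100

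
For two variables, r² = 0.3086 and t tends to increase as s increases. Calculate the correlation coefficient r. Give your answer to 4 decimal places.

|r| = √0.3086 = 0.5555
The association is positive, so r = 0.5555.

0.5555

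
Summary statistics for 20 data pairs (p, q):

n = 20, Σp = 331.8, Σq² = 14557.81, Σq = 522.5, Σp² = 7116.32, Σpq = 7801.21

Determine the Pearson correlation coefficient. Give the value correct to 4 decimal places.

-0.7169

r = (nΣpq − ΣpΣq) / √[(nΣp² − (Σp)²)(nΣq² − (Σq)²)]
Numerator: 20×7801.21 − 331.8×522.5 = -17341.3
Denominator: √[(142326.4 − 110091.24)(291156.2 − 273006.25)] = √[32235.16 × 18149.95] = 24188.1488
r = -17341.3 / 24188.1488 ≈ -0.7169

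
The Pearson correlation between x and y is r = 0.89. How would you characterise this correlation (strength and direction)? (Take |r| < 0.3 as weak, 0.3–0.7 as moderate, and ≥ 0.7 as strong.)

r = 0.89 > 0 so the relationship is positive.
|r| = 0.89, which falls in the strong range.

strong positive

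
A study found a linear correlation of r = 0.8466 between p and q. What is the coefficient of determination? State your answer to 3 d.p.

r² = (0.8466)² = 0.717

0.717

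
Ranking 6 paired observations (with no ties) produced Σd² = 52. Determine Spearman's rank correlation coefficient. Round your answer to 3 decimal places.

-0.486

ρ = 1 − 6Σd² / [n(n²−1)] = 1 − 6×52 / (6×35)
  = 1 − 312/210 = 1 − 1.4857 ≈ -0.486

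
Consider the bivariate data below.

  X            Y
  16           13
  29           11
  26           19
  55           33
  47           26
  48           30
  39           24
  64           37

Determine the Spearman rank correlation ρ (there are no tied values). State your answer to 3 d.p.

0.929

Rank X: 1, 3, 2, 7, 5, 6, 4, 8
Rank Y: 2, 1, 3, 7, 5, 6, 4, 8
d = rank(X) − rank(Y): -1, 2, -1, 0, 0, 0, 0, 0; Σd² = 6
ρ = 1 − 6Σd² / [n(n²−1)] = 1 − 6×6 / (8×63) = 1 − 36/504 ≈ 0.929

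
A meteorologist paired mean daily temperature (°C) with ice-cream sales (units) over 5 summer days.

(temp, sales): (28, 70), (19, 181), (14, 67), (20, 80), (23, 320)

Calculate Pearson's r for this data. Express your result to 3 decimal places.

0.160

n = 5, Σx = 104, Σy = 718, Σx² = 2270, Σy² = 150950, Σxy = 15297
nΣxy − ΣxΣy = 76485 − 74672 = 1813
nΣx² − (Σx)² = 11350 − 10816 = 534; nΣy² − (Σy)² = 754750 − 515524 = 239226
r = 1813 / √(534 × 239226) = 1813 / 11302.5079 ≈ 0.160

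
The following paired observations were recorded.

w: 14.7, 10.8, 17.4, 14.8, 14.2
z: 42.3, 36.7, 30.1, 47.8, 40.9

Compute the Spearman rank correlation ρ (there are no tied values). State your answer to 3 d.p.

0.000

Rank w: 3, 1, 5, 4, 2
Rank z: 4, 2, 1, 5, 3
d = rank(w) − rank(z): -1, -1, 4, -1, -1; Σd² = 20
ρ = 1 − 6Σd² / [n(n²−1)] = 1 − 6×20 / (5×24) = 1 − 120/120 ≈ 0.000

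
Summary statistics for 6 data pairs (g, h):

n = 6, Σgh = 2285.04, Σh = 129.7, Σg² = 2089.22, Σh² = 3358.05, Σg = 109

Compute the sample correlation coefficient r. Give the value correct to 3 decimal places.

r = (nΣgh − ΣgΣh) / √[(nΣg² − (Σg)²)(nΣh² − (Σh)²)]
Numerator: 6×2285.04 − 109×129.7 = -427.06
Denominator: √[(12535.32 − 11881)(20148.3 − 16822.09)] = √[654.32 × 3326.21] = 1475.2646
r = -427.06 / 1475.2646 ≈ -0.289

-0.289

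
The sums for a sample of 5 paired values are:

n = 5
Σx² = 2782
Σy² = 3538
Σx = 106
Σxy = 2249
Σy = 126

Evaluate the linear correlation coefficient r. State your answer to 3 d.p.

r = (nΣxy − ΣxΣy) / √[(nΣx² − (Σx)²)(nΣy² − (Σy)²)]
Numerator: 5×2249 − 106×126 = -2111
Denominator: √[(13910 − 11236)(17690 − 15876)] = √[2674 × 1814] = 2202.4159
r = -2111 / 2202.4159 ≈ -0.958

-0.958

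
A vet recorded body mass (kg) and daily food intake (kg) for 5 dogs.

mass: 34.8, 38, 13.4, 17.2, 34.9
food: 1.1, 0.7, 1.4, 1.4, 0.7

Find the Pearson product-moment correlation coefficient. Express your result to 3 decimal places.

-0.901

n = 5, Σx = 138.3, Σy = 5.3, Σx² = 4348.45, Σy² = 6.11, Σxy = 132.15
nΣxy − ΣxΣy = 660.75 − 732.99 = -72.24
nΣx² − (Σx)² = 21742.25 − 19126.89 = 2615.36; nΣy² − (Σy)² = 30.55 − 28.09 = 2.46
r = -72.24 / √(2615.36 × 2.46) = -72.24 / 80.2109 ≈ -0.901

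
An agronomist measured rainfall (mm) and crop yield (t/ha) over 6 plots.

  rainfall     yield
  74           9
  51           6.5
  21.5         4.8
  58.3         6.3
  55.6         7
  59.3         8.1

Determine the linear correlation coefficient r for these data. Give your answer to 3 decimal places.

n = 6, Σx = 319.7, Σy = 41.7, Σx² = 18545.99, Σy² = 300.59, Σxy = 2337.52
nΣxy − ΣxΣy = 14025.12 − 13331.49 = 693.63
nΣx² − (Σx)² = 111275.94 − 102208.09 = 9067.85; nΣy² − (Σy)² = 1803.54 − 1738.89 = 64.65
r = 693.63 / √(9067.85 × 64.65) = 693.63 / 765.6608 ≈ 0.906

0.906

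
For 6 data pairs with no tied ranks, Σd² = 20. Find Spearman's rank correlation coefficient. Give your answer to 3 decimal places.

ρ = 1 − 6Σd² / [n(n²−1)] = 1 − 6×20 / (6×35)
  = 1 − 120/210 = 1 − 0.5714 ≈ 0.429

0.429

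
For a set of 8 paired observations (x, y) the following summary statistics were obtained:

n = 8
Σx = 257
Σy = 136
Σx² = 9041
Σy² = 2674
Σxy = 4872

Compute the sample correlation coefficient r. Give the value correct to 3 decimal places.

0.944

r = (nΣxy − ΣxΣy) / √[(nΣx² − (Σx)²)(nΣy² − (Σy)²)]
Numerator: 8×4872 − 257×136 = 4024
Denominator: √[(72328 − 66049)(21392 − 18496)] = √[6279 × 2896] = 4264.2683
r = 4024 / 4264.2683 ≈ 0.944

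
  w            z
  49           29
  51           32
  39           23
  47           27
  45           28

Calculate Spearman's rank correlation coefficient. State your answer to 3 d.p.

Rank w: 4, 5, 1, 3, 2
Rank z: 4, 5, 1, 2, 3
d = rank(w) − rank(z): 0, 0, 0, 1, -1; Σd² = 2
ρ = 1 − 6Σd² / [n(n²−1)] = 1 − 6×2 / (5×24) = 1 − 12/120 ≈ 0.900

0.900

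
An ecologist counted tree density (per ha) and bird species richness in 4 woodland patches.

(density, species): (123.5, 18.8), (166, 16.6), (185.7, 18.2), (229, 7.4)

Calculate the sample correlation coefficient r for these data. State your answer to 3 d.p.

n = 4, Σx = 704.2, Σy = 61, Σx² = 129733.74, Σy² = 1015, Σxy = 10151.74
nΣxy − ΣxΣy = 40606.96 − 42956.2 = -2349.24
nΣx² − (Σx)² = 518934.96 − 495897.64 = 23037.32; nΣy² − (Σy)² = 4060 − 3721 = 339
r = -2349.24 / √(23037.32 × 339) = -2349.24 / 2794.5754 ≈ -0.841

-0.841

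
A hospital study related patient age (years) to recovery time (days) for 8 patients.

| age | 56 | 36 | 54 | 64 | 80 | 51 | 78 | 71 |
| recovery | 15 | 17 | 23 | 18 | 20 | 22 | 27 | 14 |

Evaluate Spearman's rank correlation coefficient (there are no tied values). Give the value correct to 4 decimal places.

0.0952

Rank age: 4, 1, 3, 5, 8, 2, 7, 6
Rank recovery: 2, 3, 7, 4, 5, 6, 8, 1
d = rank(age) − rank(recovery): 2, -2, -4, 1, 3, -4, -1, 5; Σd² = 76
ρ = 1 − 6Σd² / [n(n²−1)] = 1 − 6×76 / (8×63) = 1 − 456/504 ≈ 0.0952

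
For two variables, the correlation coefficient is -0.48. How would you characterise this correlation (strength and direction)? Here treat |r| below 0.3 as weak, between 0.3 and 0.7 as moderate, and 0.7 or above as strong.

r = -0.48 < 0 so the relationship is negative.
|r| = 0.48, which falls in the moderate range.

moderate negative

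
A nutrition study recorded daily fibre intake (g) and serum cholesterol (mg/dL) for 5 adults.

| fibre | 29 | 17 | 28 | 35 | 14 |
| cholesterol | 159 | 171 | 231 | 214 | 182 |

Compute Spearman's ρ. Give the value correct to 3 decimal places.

0.100

Rank fibre: 4, 2, 3, 5, 1
Rank cholesterol: 1, 2, 5, 4, 3
d = rank(fibre) − rank(cholesterol): 3, 0, -2, 1, -2; Σd² = 18
ρ = 1 − 6Σd² / [n(n²−1)] = 1 − 6×18 / (5×24) = 1 − 108/120 ≈ 0.100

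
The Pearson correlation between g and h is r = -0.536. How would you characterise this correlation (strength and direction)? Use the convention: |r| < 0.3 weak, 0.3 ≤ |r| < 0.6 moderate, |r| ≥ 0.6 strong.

moderate negative

r = -0.536 < 0 so the relationship is negative.
|r| = 0.536, which falls in the moderate range.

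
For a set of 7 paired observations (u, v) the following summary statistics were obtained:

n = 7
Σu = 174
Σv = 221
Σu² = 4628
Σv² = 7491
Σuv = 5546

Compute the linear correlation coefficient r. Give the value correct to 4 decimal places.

r = (nΣuv − ΣuΣv) / √[(nΣu² − (Σu)²)(nΣv² − (Σv)²)]
Numerator: 7×5546 − 174×221 = 368
Denominator: √[(32396 − 30276)(52437 − 48841)] = √[2120 × 3596] = 2761.0723
r = 368 / 2761.0723 ≈ 0.1333

0.1333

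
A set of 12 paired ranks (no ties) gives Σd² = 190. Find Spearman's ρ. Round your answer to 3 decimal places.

0.336

ρ = 1 − 6Σd² / [n(n²−1)] = 1 − 6×190 / (12×143)
  = 1 − 1140/1716 = 1 − 0.6643 ≈ 0.336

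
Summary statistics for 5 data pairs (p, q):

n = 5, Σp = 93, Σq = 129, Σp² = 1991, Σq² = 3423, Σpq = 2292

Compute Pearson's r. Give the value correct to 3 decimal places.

-0.683

r = (nΣpq − ΣpΣq) / √[(nΣp² − (Σp)²)(nΣq² − (Σq)²)]
Numerator: 5×2292 − 93×129 = -537
Denominator: √[(9955 − 8649)(17115 − 16641)] = √[1306 × 474] = 786.7935
r = -537 / 786.7935 ≈ -0.683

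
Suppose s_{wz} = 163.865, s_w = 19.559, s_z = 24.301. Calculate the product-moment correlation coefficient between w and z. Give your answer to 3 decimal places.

0.345

r = Cov(w,z) / (s_w · s_z) = 163.865 / (19.559 × 24.301)
  = 163.865 / 475.3033 ≈ 0.345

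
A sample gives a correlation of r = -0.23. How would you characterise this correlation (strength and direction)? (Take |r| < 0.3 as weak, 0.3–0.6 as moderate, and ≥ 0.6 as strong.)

weak negative

r = -0.23 < 0 so the relationship is negative.
|r| = 0.23, which falls in the weak range.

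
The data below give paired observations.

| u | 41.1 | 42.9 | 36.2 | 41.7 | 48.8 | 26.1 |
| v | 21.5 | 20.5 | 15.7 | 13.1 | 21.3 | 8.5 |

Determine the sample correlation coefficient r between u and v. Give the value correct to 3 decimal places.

0.829

n = 6, Σu = 236.8, Σv = 100.6, Σu² = 9641.6, Σv² = 1826.54, Σuv = 4139
nΣuv − ΣuΣv = 24834 − 23822.08 = 1011.92
nΣu² − (Σu)² = 57849.6 − 56074.24 = 1775.36; nΣv² − (Σv)² = 10959.24 − 10120.36 = 838.88
r = 1011.92 / √(1775.36 × 838.88) = 1011.92 / 1220.3745 ≈ 0.829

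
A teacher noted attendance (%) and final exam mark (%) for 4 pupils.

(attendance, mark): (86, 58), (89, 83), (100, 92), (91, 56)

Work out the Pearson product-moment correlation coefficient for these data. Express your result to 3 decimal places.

0.699

n = 4, Σx = 366, Σy = 289, Σx² = 33598, Σy² = 21853, Σxy = 26671
nΣxy − ΣxΣy = 106684 − 105774 = 910
nΣx² − (Σx)² = 134392 − 133956 = 436; nΣy² − (Σy)² = 87412 − 83521 = 3891
r = 910 / √(436 × 3891) = 910 / 1302.4884 ≈ 0.699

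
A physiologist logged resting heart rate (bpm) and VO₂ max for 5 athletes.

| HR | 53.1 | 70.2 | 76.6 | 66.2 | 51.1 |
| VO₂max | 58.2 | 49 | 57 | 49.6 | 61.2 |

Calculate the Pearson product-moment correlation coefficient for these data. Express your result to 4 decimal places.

-0.5799

n = 5, Σx = 317.2, Σy = 275, Σx² = 20608.86, Σy² = 15242.84, Σxy = 17307.26
nΣxy − ΣxΣy = 86536.3 − 87230 = -693.7
nΣx² − (Σx)² = 103044.3 − 100615.84 = 2428.46; nΣy² − (Σy)² = 76214.2 − 75625 = 589.2
r = -693.7 / √(2428.46 × 589.2) = -693.7 / 1196.1809 ≈ -0.5799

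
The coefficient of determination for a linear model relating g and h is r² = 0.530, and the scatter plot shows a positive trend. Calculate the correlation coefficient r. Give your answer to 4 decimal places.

0.7280

|r| = √0.530 = 0.7280
The association is positive, so r = 0.7280.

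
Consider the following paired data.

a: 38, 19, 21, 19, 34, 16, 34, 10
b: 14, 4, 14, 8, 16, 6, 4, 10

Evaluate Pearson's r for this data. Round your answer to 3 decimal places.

n = 8, Σa = 191, Σb = 76, Σa² = 5275, Σb² = 880, Σab = 1930
nΣab − ΣaΣb = 15440 − 14516 = 924
nΣa² − (Σa)² = 42200 − 36481 = 5719; nΣb² − (Σb)² = 7040 − 5776 = 1264
r = 924 / √(5719 × 1264) = 924 / 2688.6458 ≈ 0.344

0.344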